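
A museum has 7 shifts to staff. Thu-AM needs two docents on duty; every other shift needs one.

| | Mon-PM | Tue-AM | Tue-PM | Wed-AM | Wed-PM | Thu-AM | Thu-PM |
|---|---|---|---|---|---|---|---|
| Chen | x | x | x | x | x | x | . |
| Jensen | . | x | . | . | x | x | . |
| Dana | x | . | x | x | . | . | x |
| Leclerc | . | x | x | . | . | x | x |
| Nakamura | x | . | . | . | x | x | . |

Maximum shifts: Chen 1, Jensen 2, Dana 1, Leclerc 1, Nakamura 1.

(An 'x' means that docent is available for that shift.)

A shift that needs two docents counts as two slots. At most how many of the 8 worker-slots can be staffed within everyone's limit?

6

Total capacity across all docents is 1+2+1+1+1 = 6, and 8 slots are needed, so at most 6 can be filled.
An assignment achieving 6: Mon-PM→Nakamura, Tue-AM→Jensen, Tue-PM→Leclerc, Wed-AM→Chen, Wed-PM→Jensen, Thu-PM→Dana.
Loads: Chen 1/1, Jensen 2/2, Dana 1/1, Leclerc 1/1, Nakamura 1/1.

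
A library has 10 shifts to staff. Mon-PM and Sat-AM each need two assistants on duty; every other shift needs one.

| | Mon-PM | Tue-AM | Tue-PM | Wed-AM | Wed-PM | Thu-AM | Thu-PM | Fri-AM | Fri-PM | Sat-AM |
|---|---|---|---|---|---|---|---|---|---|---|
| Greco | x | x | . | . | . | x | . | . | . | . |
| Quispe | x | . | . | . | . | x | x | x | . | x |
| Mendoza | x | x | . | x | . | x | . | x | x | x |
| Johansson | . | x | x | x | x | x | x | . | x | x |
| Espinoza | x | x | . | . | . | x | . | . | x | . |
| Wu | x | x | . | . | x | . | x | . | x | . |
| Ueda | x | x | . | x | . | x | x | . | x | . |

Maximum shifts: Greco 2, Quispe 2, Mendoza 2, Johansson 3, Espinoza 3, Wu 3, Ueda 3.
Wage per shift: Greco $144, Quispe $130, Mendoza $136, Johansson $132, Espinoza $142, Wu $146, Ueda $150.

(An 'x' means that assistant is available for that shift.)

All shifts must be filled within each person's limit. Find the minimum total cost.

Tue-PM can only be covered by Johansson, so that assignment is forced.
Picking the cheapest available assistant for each shift independently would cost $1578, but that ignores the shift limits.
An optimal schedule: Mon-PM→Espinoza+Greco, Tue-AM→Espinoza, Tue-PM→Johansson, Wed-AM→Mendoza, Wed-PM→Johansson, Thu-AM→Greco, Thu-PM→Johansson, Fri-AM→Quispe, Fri-PM→Espinoza, Sat-AM→Quispe+Mendoza.
Total: 142 + 144 + 142 + 132 + 136 + 132 + 144 + 132 + 130 + 142 + 130 + 136 = $1642.

$1642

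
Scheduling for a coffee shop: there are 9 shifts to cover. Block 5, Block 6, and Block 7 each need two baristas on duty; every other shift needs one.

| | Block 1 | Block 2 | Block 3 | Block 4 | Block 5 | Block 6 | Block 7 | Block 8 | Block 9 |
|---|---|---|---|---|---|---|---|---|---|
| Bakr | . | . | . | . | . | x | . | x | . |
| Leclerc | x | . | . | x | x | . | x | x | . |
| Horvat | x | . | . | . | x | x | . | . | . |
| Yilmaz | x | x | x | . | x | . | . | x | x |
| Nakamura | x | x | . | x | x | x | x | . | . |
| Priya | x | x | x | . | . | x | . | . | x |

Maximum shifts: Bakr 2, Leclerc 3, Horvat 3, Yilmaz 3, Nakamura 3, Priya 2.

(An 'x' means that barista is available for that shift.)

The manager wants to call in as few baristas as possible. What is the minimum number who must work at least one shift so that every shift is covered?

4

12 slots to fill and no one can take more than 3, so at least ⌈12/3⌉ = 4 baristas are needed.
Leclerc, Horvat, Yilmaz, and Nakamura alone can cover everything: Block 1→Horvat, Block 2→Yilmaz, Block 3→Yilmaz, Block 4→Leclerc, Block 5→Horvat+Nakamura, Block 6→Horvat+Nakamura, Block 7→Leclerc+Nakamura, Block 8→Leclerc, Block 9→Yilmaz.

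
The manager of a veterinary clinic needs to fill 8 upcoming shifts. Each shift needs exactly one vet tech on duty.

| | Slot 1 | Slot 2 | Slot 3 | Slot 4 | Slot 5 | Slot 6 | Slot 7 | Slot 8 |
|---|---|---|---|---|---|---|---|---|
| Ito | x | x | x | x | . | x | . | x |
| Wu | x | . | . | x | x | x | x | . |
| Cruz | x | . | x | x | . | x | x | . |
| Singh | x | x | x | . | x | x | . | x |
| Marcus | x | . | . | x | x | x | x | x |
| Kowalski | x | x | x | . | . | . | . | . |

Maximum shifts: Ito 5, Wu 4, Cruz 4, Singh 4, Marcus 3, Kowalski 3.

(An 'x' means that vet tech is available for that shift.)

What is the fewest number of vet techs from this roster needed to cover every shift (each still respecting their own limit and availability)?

8 slots to fill and no one can take more than 5, so at least ⌈8/5⌉ = 2 vet techs are needed.
Ito and Wu alone can cover everything: Slot 1→Ito, Slot 2→Ito, Slot 3→Ito, Slot 4→Ito, Slot 5→Wu, Slot 6→Wu, Slot 7→Wu, Slot 8→Ito.

2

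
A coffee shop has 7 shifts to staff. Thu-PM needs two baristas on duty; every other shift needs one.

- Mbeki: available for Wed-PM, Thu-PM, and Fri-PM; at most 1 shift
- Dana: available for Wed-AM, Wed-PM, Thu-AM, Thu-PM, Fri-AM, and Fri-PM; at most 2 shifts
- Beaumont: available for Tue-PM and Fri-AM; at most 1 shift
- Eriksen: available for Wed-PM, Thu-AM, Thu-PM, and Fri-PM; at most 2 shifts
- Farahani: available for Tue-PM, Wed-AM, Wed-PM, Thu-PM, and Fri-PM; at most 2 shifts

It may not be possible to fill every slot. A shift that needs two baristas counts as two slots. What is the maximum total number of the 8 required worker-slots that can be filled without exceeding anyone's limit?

Total capacity across all baristas is 1+2+1+2+2 = 8, and 8 slots are needed, so at most 8 can be filled.
An assignment achieving 8: Tue-PM→Beaumont, Wed-AM→Dana, Wed-PM→Mbeki, Thu-AM→Eriksen, Thu-PM→Eriksen+Farahani, Fri-AM→Dana, Fri-PM→Farahani.
Loads: Mbeki 1/1, Dana 2/2, Beaumont 1/1, Eriksen 2/2, Farahani 2/2.

8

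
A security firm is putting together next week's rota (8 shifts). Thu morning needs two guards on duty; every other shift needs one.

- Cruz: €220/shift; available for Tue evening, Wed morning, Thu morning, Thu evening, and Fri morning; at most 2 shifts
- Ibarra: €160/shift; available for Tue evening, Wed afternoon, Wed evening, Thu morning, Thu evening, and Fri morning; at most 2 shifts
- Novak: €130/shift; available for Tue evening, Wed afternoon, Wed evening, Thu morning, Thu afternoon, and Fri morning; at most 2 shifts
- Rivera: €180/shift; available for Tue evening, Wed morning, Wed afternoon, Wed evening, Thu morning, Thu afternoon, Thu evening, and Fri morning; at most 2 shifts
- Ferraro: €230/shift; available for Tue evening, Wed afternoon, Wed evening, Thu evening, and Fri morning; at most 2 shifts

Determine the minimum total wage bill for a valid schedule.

€1610

Picking the cheapest available guard for each shift independently would cost €1280, but that ignores the shift limits.
An optimal schedule: Tue evening→Rivera, Wed morning→Cruz, Wed afternoon→Ibarra, Wed evening→Ibarra, Thu morning→Novak+Rivera, Thu afternoon→Novak, Thu evening→Cruz, Fri morning→Ferraro.
Total: 180 + 220 + 160 + 160 + 130 + 180 + 130 + 220 + 230 = €1610.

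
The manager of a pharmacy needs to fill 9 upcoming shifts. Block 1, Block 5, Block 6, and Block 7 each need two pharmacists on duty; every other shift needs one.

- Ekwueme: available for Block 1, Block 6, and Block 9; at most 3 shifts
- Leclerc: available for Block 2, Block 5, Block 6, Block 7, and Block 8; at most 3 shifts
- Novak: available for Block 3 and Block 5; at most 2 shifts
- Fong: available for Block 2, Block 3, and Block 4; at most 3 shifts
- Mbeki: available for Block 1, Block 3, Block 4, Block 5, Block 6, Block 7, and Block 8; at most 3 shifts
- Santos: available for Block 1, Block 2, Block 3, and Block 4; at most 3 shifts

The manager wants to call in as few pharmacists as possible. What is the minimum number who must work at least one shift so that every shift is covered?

5

13 slots to fill and no one can take more than 3, so at least ⌈13/3⌉ = 5 pharmacists are needed.
Ekwueme, Leclerc, Novak, Fong, and Mbeki alone can cover everything: Block 1→Ekwueme+Mbeki, Block 2→Fong, Block 3→Novak, Block 4→Fong, Block 5→Leclerc+Novak, Block 6→Ekwueme+Mbeki, Block 7→Leclerc+Mbeki, Block 8→Leclerc, Block 9→Ekwueme.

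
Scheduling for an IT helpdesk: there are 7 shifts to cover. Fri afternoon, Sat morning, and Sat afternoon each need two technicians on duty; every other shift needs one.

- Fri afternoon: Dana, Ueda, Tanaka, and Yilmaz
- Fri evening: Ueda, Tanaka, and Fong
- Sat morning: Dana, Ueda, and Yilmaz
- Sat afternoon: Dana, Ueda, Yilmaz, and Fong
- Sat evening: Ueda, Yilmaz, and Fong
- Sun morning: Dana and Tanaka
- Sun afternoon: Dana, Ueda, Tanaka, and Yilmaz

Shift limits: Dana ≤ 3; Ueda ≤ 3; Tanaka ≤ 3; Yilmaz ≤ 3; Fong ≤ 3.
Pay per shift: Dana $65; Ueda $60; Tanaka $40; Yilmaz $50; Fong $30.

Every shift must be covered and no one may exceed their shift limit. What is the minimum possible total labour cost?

$420

Picking the cheapest available technician for each shift independently would cost $420, and that bound is achievable.
An optimal schedule: Fri afternoon→Tanaka+Yilmaz, Fri evening→Fong, Sat morning→Yilmaz+Ueda, Sat afternoon→Fong+Yilmaz, Sat evening→Fong, Sun morning→Tanaka, Sun afternoon→Tanaka.
Total: 40 + 50 + 30 + 50 + 60 + 30 + 50 + 30 + 40 + 40 = $420.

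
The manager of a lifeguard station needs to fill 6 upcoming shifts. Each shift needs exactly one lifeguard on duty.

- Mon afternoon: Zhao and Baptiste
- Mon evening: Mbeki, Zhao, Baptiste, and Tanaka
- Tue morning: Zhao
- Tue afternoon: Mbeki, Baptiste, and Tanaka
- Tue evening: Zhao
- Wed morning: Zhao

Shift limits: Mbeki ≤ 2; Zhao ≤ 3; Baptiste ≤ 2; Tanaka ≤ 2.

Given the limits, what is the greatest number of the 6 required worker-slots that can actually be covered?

Total capacity across all lifeguards is 2+3+2+2 = 9, and 6 slots are needed, so at most 6 can be filled.
An assignment achieving 6: Mon afternoon→Baptiste, Mon evening→Mbeki, Tue morning→Zhao, Tue afternoon→Mbeki, Tue evening→Zhao, Wed morning→Zhao.
Loads: Mbeki 2/2, Zhao 3/3, Baptiste 1/2, Tanaka 0/2.

6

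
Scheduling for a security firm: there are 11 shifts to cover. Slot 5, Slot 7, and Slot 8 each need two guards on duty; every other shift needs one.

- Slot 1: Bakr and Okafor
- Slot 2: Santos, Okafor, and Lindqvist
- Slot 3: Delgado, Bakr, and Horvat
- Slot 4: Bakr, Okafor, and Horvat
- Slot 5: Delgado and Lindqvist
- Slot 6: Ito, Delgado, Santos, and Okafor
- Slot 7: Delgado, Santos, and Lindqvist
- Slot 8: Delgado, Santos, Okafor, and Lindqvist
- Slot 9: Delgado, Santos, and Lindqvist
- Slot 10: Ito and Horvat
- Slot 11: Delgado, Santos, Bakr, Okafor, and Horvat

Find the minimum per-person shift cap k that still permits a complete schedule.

With 7 guards and 14 worker-slots to fill, someone must work at least ⌈14/7⌉ = 2 shifts, so k ≥ 2.
k = 2 works: Slot 1→Bakr, Slot 2→Okafor, Slot 3→Bakr, Slot 4→Horvat, Slot 5→Delgado+Lindqvist, Slot 6→Ito, Slot 7→Delgado+Santos, Slot 8→Okafor+Lindqvist, Slot 9→Santos, Slot 10→Ito, Slot 11→Horvat.
Loads: Ito 2, Delgado 2, Santos 2, Bakr 2, Okafor 2, Lindqvist 2, Horvat 2 — all ≤ 2.

2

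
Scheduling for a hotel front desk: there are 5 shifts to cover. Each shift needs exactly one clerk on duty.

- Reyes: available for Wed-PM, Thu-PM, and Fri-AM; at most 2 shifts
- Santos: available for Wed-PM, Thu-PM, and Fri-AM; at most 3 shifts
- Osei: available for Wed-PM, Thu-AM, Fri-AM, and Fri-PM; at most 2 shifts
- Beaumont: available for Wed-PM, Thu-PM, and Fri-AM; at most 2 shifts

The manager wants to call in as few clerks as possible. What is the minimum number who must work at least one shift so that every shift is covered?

2

5 slots to fill and no one can take more than 3, so at least ⌈5/3⌉ = 2 clerks are needed.
Santos and Osei alone can cover everything: Wed-PM→Santos, Thu-AM→Osei, Thu-PM→Santos, Fri-AM→Santos, Fri-PM→Osei.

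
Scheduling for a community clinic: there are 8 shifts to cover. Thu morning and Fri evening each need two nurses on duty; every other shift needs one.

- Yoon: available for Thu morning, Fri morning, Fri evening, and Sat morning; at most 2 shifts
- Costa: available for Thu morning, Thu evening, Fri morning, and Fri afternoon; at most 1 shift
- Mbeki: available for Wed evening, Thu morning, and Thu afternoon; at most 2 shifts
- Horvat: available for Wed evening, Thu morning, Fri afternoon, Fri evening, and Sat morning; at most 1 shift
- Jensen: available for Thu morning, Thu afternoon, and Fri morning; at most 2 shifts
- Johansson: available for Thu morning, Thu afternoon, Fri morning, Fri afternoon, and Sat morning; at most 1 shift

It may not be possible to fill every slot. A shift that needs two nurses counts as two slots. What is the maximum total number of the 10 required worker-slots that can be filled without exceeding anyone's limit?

Total capacity across all nurses is 2+1+2+1+2+1 = 9, and 10 slots are needed, so at most 9 can be filled.
An assignment achieving 9: Wed evening→Mbeki, Thu morning→Jensen, Thu afternoon→Mbeki, Thu evening→Costa, Fri morning→Jensen, Fri afternoon→Johansson, Fri evening→Yoon+Horvat, Sat morning→Yoon.
Loads: Yoon 2/2, Costa 1/1, Mbeki 2/2, Horvat 1/1, Jensen 2/2, Johansson 1/1.

9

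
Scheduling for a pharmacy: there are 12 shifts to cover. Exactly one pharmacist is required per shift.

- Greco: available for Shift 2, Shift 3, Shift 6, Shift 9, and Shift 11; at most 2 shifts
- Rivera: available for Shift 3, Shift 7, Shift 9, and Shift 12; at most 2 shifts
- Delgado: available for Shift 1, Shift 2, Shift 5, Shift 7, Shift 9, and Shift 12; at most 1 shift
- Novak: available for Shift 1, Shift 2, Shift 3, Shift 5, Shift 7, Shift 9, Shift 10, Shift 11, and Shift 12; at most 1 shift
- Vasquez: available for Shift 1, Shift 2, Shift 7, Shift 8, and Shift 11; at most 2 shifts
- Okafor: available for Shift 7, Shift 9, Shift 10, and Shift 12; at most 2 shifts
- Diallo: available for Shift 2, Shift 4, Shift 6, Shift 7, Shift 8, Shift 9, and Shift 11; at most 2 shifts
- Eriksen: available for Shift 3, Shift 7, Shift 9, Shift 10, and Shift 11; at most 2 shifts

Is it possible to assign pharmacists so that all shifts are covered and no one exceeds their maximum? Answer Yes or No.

Shift 4 can only be covered by Diallo, so that assignment is forced.
One valid schedule: Shift 1→Novak, Shift 2→Vasquez, Shift 3→Greco, Shift 4→Diallo, Shift 5→Delgado, Shift 6→Greco, Shift 7→Rivera, Shift 8→Vasquez, Shift 9→Okafor, Shift 10→Okafor, Shift 11→Diallo, Shift 12→Rivera.
Loads: Greco 2/2, Rivera 2/2, Delgado 1/1, Novak 1/1, Vasquez 2/2, Okafor 2/2, Diallo 2/2, Eriksen 0/2 — all within limits.

Yes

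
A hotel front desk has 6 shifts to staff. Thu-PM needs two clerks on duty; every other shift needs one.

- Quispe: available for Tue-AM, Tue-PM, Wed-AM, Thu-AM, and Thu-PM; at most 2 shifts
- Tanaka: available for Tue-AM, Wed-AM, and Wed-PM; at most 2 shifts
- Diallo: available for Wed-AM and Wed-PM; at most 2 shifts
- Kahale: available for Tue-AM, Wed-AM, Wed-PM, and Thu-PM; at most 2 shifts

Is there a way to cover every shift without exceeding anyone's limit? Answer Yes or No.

Total capacity is 8 and 7 slots are needed, so capacity alone doesn't rule it out.
Shifts {Tue-PM, Thu-AM, Thu-PM} need 4 worker-slots in total, but the clerks available for any of those shifts (Quispe and Kahale) can supply at most 3 among them. So no valid schedule exists.

No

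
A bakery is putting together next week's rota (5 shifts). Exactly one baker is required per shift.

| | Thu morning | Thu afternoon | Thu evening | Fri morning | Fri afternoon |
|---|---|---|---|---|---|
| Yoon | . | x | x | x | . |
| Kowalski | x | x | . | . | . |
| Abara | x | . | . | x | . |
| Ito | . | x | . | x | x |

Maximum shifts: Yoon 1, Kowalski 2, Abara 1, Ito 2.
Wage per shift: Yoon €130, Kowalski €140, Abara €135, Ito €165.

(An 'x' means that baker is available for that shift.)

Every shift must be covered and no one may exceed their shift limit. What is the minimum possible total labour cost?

€710

Thu evening can only be covered by Yoon, so that assignment is forced.
Fri afternoon can only be covered by Ito, so that assignment is forced.
Picking the cheapest available baker for each shift independently would cost €690, but that ignores the shift limits.
An optimal schedule: Thu morning→Kowalski, Thu afternoon→Kowalski, Thu evening→Yoon, Fri morning→Abara, Fri afternoon→Ito.
Total: 140 + 140 + 130 + 135 + 165 = €710.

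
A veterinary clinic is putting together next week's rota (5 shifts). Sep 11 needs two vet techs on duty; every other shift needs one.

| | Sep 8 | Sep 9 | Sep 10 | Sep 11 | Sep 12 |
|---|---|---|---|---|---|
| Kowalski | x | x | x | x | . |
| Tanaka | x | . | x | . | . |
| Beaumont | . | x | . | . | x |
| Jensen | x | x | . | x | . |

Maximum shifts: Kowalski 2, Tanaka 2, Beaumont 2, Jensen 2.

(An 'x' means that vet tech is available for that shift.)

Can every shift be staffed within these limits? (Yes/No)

Yes

Sep 11 can only be covered by Kowalski and Jensen, so that assignment is forced.
Sep 12 can only be covered by Beaumont, so that assignment is forced.
One valid schedule: Sep 8→Tanaka, Sep 9→Beaumont, Sep 10→Kowalski, Sep 11→Kowalski+Jensen, Sep 12→Beaumont.
Loads: Kowalski 2/2, Tanaka 1/2, Beaumont 2/2, Jensen 1/2 — all within limits.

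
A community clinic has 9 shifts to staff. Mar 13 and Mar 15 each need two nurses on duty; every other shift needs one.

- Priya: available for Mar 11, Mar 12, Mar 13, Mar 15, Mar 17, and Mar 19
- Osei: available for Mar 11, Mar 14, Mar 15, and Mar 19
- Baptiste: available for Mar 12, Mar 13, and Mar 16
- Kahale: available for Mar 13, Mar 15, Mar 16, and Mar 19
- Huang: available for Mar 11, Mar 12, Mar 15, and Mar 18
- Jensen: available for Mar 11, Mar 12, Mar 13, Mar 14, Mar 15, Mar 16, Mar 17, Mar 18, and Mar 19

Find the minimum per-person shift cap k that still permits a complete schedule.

2

With 6 nurses and 11 worker-slots to fill, someone must work at least ⌈11/6⌉ = 2 shifts, so k ≥ 2.
k = 2 works: Mar 11→Priya, Mar 12→Baptiste, Mar 13→Kahale+Jensen, Mar 14→Osei, Mar 15→Kahale+Huang, Mar 16→Baptiste, Mar 17→Priya, Mar 18→Huang, Mar 19→Osei.
Loads: Priya 2, Osei 2, Baptiste 2, Kahale 2, Huang 2, Jensen 1 — all ≤ 2.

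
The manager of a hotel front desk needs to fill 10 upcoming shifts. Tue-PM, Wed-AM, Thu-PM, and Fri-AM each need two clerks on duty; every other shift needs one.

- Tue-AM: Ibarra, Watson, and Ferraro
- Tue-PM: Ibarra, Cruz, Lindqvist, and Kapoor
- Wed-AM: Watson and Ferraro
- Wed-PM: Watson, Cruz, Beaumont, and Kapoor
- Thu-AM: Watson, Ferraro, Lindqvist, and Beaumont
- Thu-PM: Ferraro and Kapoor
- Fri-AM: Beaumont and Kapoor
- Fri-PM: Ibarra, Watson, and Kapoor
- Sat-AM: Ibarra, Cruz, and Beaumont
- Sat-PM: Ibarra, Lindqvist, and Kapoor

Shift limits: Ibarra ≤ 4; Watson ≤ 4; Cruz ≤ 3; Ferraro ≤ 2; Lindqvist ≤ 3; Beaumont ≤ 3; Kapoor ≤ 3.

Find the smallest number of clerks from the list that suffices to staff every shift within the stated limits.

5

14 slots to fill and no one can take more than 4, so at least ⌈14/4⌉ = 4 clerks are needed.
Shifts {Tue-PM, Wed-AM, Fri-AM} need 6 slots, but among the clerks available for them (Ibarra, Watson, Cruz, Ferraro, Lindqvist, Beaumont, and Kapoor) any 4 together supply at most 5. So 4 clerks are not enough.
Ibarra, Watson, Ferraro, Beaumont, and Kapoor alone can cover everything: Tue-AM→Ibarra, Tue-PM→Ibarra+Kapoor, Wed-AM→Watson+Ferraro, Wed-PM→Watson, Thu-AM→Watson, Thu-PM→Ferraro+Kapoor, Fri-AM→Beaumont+Kapoor, Fri-PM→Watson, Sat-AM→Ibarra, Sat-PM→Ibarra.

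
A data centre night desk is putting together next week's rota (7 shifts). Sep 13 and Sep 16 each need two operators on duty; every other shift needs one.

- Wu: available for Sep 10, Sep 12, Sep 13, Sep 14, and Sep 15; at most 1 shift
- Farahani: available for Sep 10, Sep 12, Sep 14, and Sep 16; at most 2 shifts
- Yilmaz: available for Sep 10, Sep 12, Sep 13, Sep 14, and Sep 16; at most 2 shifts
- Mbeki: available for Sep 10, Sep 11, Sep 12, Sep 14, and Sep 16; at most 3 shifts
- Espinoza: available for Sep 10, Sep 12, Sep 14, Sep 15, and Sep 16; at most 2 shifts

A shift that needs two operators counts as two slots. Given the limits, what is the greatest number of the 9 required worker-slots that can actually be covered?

Total capacity across all operators is 1+2+2+3+2 = 10, and 9 slots are needed, so at most 9 can be filled.
An assignment achieving 9: Sep 10→Farahani, Sep 11→Mbeki, Sep 12→Mbeki, Sep 13→Wu+Yilmaz, Sep 14→Mbeki, Sep 15→Espinoza, Sep 16→Farahani+Yilmaz.
Loads: Wu 1/1, Farahani 2/2, Yilmaz 2/2, Mbeki 3/3, Espinoza 1/2.

9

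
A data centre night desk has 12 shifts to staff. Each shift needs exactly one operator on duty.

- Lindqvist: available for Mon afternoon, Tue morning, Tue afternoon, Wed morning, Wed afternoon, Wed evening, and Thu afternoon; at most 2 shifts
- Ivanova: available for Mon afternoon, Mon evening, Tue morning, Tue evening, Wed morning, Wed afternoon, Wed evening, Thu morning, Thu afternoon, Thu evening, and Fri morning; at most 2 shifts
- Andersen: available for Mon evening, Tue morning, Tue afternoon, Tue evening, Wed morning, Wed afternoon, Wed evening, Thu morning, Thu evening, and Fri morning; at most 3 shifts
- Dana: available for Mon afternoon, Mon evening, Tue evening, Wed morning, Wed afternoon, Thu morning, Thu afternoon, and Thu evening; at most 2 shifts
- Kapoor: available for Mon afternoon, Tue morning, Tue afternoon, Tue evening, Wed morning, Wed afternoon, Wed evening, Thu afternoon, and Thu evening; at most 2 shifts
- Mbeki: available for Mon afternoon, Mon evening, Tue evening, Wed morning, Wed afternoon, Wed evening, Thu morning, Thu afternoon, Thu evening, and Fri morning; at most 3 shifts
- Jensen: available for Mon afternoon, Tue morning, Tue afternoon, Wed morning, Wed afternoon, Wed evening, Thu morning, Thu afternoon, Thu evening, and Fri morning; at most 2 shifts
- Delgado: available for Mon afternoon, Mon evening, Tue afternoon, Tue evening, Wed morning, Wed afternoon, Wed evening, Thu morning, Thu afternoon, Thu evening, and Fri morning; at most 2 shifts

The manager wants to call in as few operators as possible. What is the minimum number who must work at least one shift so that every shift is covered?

12 slots to fill and no one can take more than 3, so at least ⌈12/3⌉ = 4 operators are needed.
Any 4 operators together have capacity at most 3+3+2+2 = 10 < 12 slots, so 4 can never suffice.
Lindqvist, Ivanova, Andersen, Dana, and Mbeki alone can cover everything: Mon afternoon→Ivanova, Mon evening→Andersen, Tue morning→Lindqvist, Tue afternoon→Lindqvist, Tue evening→Andersen, Wed morning→Mbeki, Wed afternoon→Mbeki, Wed evening→Andersen, Thu morning→Dana, Thu afternoon→Dana, Thu evening→Mbeki, Fri morning→Ivanova.

5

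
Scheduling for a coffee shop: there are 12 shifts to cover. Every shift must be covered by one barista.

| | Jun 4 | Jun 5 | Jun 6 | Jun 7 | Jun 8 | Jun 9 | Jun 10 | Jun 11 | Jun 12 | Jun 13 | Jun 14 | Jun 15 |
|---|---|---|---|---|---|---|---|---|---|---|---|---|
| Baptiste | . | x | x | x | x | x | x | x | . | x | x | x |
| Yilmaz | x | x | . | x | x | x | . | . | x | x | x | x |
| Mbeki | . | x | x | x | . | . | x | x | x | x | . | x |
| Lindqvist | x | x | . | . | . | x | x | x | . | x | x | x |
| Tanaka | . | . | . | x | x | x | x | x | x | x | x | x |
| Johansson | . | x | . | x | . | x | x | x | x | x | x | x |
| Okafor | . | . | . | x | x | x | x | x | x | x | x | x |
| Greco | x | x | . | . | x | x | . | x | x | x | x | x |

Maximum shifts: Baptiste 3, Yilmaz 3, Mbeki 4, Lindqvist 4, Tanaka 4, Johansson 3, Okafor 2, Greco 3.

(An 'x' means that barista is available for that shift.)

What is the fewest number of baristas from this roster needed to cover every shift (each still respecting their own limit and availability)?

3

12 slots to fill and no one can take more than 4, so at least ⌈12/4⌉ = 3 baristas are needed.
Mbeki, Lindqvist, and Tanaka alone can cover everything: Jun 4→Lindqvist, Jun 5→Mbeki, Jun 6→Mbeki, Jun 7→Mbeki, Jun 8→Tanaka, Jun 9→Lindqvist, Jun 10→Lindqvist, Jun 11→Tanaka, Jun 12→Mbeki, Jun 13→Tanaka, Jun 14→Lindqvist, Jun 15→Tanaka.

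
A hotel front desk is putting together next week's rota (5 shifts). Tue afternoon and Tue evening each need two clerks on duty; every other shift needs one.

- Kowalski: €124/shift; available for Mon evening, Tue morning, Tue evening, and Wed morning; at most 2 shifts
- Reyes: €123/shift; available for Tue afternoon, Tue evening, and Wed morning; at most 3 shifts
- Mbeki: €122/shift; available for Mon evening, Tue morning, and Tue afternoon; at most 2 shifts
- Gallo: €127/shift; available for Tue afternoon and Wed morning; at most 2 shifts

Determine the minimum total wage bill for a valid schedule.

Tue evening can only be covered by Kowalski and Reyes, so that assignment is forced.
Picking the cheapest available clerk for each shift independently would cost €859, but that ignores the shift limits.
An optimal schedule: Mon evening→Kowalski, Tue morning→Mbeki, Tue afternoon→Reyes+Mbeki, Tue evening→Kowalski+Reyes, Wed morning→Reyes.
Total: 124 + 122 + 123 + 122 + 124 + 123 + 123 = €861.

€861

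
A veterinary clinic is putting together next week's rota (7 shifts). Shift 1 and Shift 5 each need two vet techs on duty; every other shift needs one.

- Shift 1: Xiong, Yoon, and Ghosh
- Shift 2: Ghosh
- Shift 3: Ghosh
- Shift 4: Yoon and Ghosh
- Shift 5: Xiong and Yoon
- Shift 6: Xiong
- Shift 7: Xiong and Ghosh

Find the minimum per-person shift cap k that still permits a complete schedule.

With 3 vet techs and 9 worker-slots to fill, someone must work at least ⌈9/3⌉ = 3 shifts, so k ≥ 3.
k = 3 works: Shift 1→Yoon+Ghosh, Shift 2→Ghosh, Shift 3→Ghosh, Shift 4→Yoon, Shift 5→Xiong+Yoon, Shift 6→Xiong, Shift 7→Xiong.
Loads: Xiong 3, Yoon 3, Ghosh 3 — all ≤ 3.

3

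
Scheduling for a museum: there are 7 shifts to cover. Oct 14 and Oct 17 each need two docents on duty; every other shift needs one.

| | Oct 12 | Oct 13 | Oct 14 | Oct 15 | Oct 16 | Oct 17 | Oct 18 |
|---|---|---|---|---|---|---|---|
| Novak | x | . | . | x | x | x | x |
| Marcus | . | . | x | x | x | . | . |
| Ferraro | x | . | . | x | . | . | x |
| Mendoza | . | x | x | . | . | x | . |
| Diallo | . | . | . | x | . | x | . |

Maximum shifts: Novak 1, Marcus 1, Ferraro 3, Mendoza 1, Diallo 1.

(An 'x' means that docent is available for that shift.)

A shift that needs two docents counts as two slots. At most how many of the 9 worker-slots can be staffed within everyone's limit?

7

Total capacity across all docents is 1+1+3+1+1 = 7, and 9 slots are needed, so at most 7 can be filled.
An assignment achieving 7: Oct 12→Ferraro, Oct 13→Mendoza, Oct 14→Marcus, Oct 15→Ferraro, Oct 16→Novak, Oct 17→Diallo, Oct 18→Ferraro.
Loads: Novak 1/1, Marcus 1/1, Ferraro 3/3, Mendoza 1/1, Diallo 1/1.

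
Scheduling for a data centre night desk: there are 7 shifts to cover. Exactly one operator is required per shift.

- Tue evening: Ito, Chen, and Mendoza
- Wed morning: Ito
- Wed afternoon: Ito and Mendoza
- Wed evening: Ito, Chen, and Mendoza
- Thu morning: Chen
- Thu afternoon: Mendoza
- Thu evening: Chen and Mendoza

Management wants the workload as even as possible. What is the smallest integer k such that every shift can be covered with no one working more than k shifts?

With 3 operators and 7 worker-slots to fill, someone must work at least ⌈7/3⌉ = 3 shifts, so k ≥ 3.
k = 3 works: Tue evening→Ito, Wed morning→Ito, Wed afternoon→Ito, Wed evening→Chen, Thu morning→Chen, Thu afternoon→Mendoza, Thu evening→Chen.
Loads: Ito 3, Chen 3, Mendoza 1 — all ≤ 3.

3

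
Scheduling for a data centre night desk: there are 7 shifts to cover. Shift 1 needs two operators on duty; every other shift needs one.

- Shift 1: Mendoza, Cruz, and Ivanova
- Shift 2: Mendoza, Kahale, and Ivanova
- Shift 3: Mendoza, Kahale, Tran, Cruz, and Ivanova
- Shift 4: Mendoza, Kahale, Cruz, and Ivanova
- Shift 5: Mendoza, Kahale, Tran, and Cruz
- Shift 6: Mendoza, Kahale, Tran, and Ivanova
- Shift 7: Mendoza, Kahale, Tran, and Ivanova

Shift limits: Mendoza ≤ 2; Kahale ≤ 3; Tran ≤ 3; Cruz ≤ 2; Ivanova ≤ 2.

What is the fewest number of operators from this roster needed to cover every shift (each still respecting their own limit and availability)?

4

8 slots to fill and no one can take more than 3, so at least ⌈8/3⌉ = 3 operators are needed.
No set of 3 operators can cover every shift (each such set leaves at least one shift with no one available or exceeds a cap).
Mendoza, Kahale, Tran, and Cruz alone can cover everything: Shift 1→Mendoza+Cruz, Shift 2→Mendoza, Shift 3→Tran, Shift 4→Kahale, Shift 5→Tran, Shift 6→Kahale, Shift 7→Kahale.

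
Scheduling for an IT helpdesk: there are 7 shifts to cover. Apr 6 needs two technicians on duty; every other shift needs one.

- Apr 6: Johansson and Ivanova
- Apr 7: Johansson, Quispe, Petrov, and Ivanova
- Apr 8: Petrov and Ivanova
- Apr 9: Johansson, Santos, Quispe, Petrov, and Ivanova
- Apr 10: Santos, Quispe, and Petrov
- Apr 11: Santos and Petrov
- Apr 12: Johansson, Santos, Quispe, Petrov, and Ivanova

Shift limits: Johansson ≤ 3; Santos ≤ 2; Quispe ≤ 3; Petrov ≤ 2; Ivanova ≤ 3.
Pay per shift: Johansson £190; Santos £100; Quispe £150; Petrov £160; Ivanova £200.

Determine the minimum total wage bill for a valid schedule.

Apr 6 can only be covered by Johansson and Ivanova, so that assignment is forced.
Picking the cheapest available technician for each shift independently would cost £1100, but that ignores the shift limits.
An optimal schedule: Apr 6→Johansson+Ivanova, Apr 7→Quispe, Apr 8→Petrov, Apr 9→Quispe, Apr 10→Santos, Apr 11→Santos, Apr 12→Quispe.
Total: 190 + 200 + 150 + 160 + 150 + 100 + 100 + 150 = £1200.

£1200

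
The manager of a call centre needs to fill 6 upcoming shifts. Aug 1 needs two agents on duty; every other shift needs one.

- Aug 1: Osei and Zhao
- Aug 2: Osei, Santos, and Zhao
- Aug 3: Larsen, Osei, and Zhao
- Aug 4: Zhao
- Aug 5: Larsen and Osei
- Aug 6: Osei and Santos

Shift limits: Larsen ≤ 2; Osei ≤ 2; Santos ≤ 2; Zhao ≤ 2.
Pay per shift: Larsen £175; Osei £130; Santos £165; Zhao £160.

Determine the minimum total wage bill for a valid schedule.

Aug 1 can only be covered by Osei and Zhao, so that assignment is forced.
Aug 4 can only be covered by Zhao, so that assignment is forced.
Picking the cheapest available agent for each shift independently would cost £970, but that ignores the shift limits.
An optimal schedule: Aug 1→Osei+Zhao, Aug 2→Santos, Aug 3→Larsen, Aug 4→Zhao, Aug 5→Osei, Aug 6→Santos.
Total: 130 + 160 + 165 + 175 + 160 + 130 + 165 = £1085.

£1085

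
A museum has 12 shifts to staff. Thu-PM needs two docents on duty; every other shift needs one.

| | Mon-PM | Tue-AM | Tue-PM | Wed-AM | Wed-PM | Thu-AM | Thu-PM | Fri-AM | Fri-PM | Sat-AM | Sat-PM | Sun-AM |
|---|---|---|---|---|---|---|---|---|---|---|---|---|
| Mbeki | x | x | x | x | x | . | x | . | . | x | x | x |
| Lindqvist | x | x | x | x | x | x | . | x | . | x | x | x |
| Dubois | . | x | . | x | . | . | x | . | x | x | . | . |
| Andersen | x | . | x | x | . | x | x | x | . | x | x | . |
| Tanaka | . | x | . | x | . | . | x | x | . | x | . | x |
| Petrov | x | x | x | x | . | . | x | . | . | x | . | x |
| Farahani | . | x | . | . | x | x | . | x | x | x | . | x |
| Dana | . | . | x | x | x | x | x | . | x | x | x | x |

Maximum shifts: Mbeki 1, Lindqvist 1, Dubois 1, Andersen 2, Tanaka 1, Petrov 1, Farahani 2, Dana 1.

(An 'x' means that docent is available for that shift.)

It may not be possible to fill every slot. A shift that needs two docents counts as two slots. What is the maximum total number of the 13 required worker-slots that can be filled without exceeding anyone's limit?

Total capacity across all docents is 1+1+1+2+1+1+2+1 = 10, and 13 slots are needed, so at most 10 can be filled.
An assignment achieving 10: Mon-PM→Mbeki, Tue-AM→Tanaka, Tue-PM→Petrov, Wed-PM→Lindqvist, Thu-AM→Andersen, Fri-AM→Andersen, Fri-PM→Dubois, Sat-AM→Farahani, Sat-PM→Dana, Sun-AM→Farahani.
Loads: Mbeki 1/1, Lindqvist 1/1, Dubois 1/1, Andersen 2/2, Tanaka 1/1, Petrov 1/1, Farahani 2/2, Dana 1/1.

10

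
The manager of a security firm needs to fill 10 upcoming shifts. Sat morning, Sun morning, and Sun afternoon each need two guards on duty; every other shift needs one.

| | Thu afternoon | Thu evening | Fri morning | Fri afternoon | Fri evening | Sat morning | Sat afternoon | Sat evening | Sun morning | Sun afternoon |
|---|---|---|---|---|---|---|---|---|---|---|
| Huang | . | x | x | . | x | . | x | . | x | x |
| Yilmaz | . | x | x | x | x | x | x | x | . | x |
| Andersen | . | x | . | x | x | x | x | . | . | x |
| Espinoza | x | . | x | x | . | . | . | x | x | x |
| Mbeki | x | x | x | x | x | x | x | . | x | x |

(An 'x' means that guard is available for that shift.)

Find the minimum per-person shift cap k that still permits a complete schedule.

3

With 5 guards and 13 worker-slots to fill, someone must work at least ⌈13/5⌉ = 3 shifts, so k ≥ 3.
k = 3 works: Thu afternoon→Espinoza, Thu evening→Huang, Fri morning→Huang, Fri afternoon→Yilmaz, Fri evening→Andersen, Sat morning→Yilmaz+Andersen, Sat afternoon→Andersen, Sat evening→Yilmaz, Sun morning→Huang+Espinoza, Sun afternoon→Espinoza+Mbeki.
Loads: Huang 3, Yilmaz 3, Andersen 3, Espinoza 3, Mbeki 1 — all ≤ 3.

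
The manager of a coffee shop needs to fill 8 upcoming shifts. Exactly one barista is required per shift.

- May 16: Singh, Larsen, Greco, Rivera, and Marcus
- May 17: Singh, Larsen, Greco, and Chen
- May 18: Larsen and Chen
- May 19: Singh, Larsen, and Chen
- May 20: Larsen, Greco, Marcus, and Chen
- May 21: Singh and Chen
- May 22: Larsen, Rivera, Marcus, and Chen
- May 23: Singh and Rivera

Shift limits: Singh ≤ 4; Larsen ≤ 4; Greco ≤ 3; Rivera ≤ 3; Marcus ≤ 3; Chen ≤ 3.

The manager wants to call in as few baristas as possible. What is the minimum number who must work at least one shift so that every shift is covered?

2

8 slots to fill and no one can take more than 4, so at least ⌈8/4⌉ = 2 baristas are needed.
Singh and Larsen alone can cover everything: May 16→Singh, May 17→Singh, May 18→Larsen, May 19→Larsen, May 20→Larsen, May 21→Singh, May 22→Larsen, May 23→Singh.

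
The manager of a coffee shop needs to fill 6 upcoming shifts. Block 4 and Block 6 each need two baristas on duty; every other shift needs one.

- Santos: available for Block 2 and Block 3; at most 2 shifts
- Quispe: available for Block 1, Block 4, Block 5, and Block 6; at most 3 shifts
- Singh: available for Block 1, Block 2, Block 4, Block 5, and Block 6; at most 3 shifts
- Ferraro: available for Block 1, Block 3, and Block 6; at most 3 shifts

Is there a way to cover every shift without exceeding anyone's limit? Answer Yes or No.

Yes

Block 4 can only be covered by Quispe and Singh, so that assignment is forced.
One valid schedule: Block 1→Quispe, Block 2→Santos, Block 3→Santos, Block 4→Quispe+Singh, Block 5→Quispe, Block 6→Singh+Ferraro.
Loads: Santos 2/2, Quispe 3/3, Singh 2/3, Ferraro 1/3 — all within limits.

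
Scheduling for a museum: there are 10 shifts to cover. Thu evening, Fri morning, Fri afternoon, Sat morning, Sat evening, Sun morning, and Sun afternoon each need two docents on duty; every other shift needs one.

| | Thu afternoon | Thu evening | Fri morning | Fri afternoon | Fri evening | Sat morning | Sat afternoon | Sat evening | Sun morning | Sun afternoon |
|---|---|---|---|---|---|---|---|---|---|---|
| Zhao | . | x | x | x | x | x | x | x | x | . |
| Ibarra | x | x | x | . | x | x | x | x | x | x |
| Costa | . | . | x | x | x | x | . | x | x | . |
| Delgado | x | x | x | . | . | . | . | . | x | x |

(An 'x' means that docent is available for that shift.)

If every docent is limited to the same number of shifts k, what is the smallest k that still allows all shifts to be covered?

5

With 4 docents and 17 worker-slots to fill, someone must work at least ⌈17/4⌉ = 5 shifts, so k ≥ 5.
k = 5 works: Thu afternoon→Ibarra, Thu evening→Zhao+Ibarra, Fri morning→Costa+Delgado, Fri afternoon→Zhao+Costa, Fri evening→Zhao, Sat morning→Zhao+Ibarra, Sat afternoon→Zhao, Sat evening→Ibarra+Costa, Sun morning→Costa+Delgado, Sun afternoon→Ibarra+Delgado.
Loads: Zhao 5, Ibarra 5, Costa 4, Delgado 3 — all ≤ 5.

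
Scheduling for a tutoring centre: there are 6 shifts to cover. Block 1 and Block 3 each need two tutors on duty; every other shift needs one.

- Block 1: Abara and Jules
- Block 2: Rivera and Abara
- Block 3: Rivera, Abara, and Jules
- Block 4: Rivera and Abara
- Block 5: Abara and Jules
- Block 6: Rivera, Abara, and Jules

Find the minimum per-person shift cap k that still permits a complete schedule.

3

With 3 tutors and 8 worker-slots to fill, someone must work at least ⌈8/3⌉ = 3 shifts, so k ≥ 3.
k = 3 works: Block 1→Abara+Jules, Block 2→Rivera, Block 3→Rivera+Abara, Block 4→Rivera, Block 5→Abara, Block 6→Jules.
Loads: Rivera 3, Abara 3, Jules 2 — all ≤ 3.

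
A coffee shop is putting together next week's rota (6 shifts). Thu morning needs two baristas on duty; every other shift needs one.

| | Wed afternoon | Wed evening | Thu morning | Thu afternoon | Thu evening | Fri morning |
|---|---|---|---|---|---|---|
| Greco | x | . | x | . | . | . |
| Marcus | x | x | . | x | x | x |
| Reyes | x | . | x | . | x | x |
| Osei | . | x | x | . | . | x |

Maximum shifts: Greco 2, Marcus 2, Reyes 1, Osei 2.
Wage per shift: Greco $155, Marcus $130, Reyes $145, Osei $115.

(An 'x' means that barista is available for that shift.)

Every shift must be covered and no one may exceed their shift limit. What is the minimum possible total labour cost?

$945

Thu afternoon can only be covered by Marcus, so that assignment is forced.
Picking the cheapest available barista for each shift independently would cost $880, but that ignores the shift limits.
An optimal schedule: Wed afternoon→Greco, Wed evening→Marcus, Thu morning→Greco+Osei, Thu afternoon→Marcus, Thu evening→Reyes, Fri morning→Osei.
Total: 155 + 130 + 155 + 115 + 130 + 145 + 115 = $945.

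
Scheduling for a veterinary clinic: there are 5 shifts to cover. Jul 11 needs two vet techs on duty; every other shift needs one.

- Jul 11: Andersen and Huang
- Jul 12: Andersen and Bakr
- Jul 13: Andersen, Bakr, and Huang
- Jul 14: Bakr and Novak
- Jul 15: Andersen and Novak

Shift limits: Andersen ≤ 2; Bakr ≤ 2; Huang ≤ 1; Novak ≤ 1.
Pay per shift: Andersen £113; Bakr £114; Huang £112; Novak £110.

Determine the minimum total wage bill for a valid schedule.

£676

Jul 11 can only be covered by Andersen and Huang, so that assignment is forced.
Picking the cheapest available vet tech for each shift independently would cost £670, but that ignores the shift limits.
An optimal schedule: Jul 11→Andersen+Huang, Jul 12→Andersen, Jul 13→Bakr, Jul 14→Bakr, Jul 15→Novak.
Total: 113 + 112 + 113 + 114 + 114 + 110 = £676.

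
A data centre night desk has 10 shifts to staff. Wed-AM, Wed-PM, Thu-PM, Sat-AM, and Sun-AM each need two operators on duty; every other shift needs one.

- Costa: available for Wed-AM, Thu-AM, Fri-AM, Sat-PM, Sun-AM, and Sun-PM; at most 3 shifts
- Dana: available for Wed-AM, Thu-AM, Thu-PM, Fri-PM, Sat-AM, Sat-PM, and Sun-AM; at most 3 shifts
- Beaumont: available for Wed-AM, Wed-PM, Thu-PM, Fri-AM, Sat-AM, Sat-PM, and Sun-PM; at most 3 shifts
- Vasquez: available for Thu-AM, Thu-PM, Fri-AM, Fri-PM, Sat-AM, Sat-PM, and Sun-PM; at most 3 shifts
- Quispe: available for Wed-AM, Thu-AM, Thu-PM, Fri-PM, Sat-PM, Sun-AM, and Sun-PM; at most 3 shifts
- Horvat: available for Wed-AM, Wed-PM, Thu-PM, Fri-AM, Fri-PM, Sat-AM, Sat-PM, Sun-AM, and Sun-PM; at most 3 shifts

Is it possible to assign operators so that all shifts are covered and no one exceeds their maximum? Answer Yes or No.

Yes

Wed-PM can only be covered by Beaumont and Horvat, so that assignment is forced.
One valid schedule: Wed-AM→Beaumont+Quispe, Wed-PM→Beaumont+Horvat, Thu-AM→Costa, Thu-PM→Vasquez+Quispe, Fri-AM→Costa, Fri-PM→Dana, Sat-AM→Dana+Beaumont, Sat-PM→Dana, Sun-AM→Quispe+Horvat, Sun-PM→Costa.
Loads: Costa 3/3, Dana 3/3, Beaumont 3/3, Vasquez 1/3, Quispe 3/3, Horvat 2/3 — all within limits.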